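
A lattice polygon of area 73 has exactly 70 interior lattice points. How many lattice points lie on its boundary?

Pick's theorem gives A = I + B/2 − 1, so B = 2(A − I + 1) = 2(73 − 70 + 1) = 8.

8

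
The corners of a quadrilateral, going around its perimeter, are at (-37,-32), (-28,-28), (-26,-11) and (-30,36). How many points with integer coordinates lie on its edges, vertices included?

4

The number of boundary lattice points is Σ gcd(|Δx|,|Δy|) = gcd(9,4) + gcd(2,17) + gcd(4,47) + gcd(7,68) = 1+1+1+1 = 4.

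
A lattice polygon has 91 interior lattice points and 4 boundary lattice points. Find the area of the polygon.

Pick's theorem states A = I + B/2 − 1, so A = 91 + 4/2 − 1 = 92.

92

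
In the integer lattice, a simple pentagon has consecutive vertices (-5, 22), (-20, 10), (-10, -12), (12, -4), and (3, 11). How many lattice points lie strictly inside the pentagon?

The shoelace formula gives twice the area as |((-5)·10 − (-20)·22) + ((-20)·(-12) − (-10)·10) + ((-10)·(-4) − 12·(-12)) + (12·11 − 3·(-4)) + (3·22 − (-5)·11)| = 1179, so the area is 1179/2.
Along each edge there are gcd(|Δx|,|Δy|)+1 lattice points, so counting each shared vertex once the boundary has gcd(15,12) + gcd(10,22) + gcd(22,8) + gcd(9,15) + gcd(8,11) = 3+2+2+3+1 = 11.
By Pick's theorem A = I + B/2 − 1, so I = 1179/2 − 11/2 + 1 = 585.

585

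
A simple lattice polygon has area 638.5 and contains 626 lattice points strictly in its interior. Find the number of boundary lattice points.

27

Pick's theorem gives A = I + B/2 − 1, so B = 2(A − I + 1) = 2(638.5 − 626 + 1) = 27.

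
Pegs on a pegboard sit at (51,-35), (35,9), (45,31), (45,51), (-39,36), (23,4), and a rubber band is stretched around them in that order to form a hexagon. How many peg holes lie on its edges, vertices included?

Summing gcd(|Δx|,|Δy|) over the edges gives the boundary count: gcd(16,44) + gcd(10,22) + gcd(0,20) + gcd(84,15) + gcd(62,32) + gcd(28,39) = 4+2+20+3+2+1 = 32.

32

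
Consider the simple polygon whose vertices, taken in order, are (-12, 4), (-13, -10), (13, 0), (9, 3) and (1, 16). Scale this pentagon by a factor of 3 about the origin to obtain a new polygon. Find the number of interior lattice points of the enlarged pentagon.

Using the shoelace formula, 2A = |[(-12)·(-10) − (-13)·4] + [(-13)·0 − 13·(-10)] + [13·3 − 9·0] + [9·16 − 1·3] + [1·4 − (-12)·16]| = 678, so the area is 339.
Summing gcd(|Δx|,|Δy|) over the edges gives the boundary count: gcd(1,14) + gcd(26,10) + gcd(4,3) + gcd(8,13) + gcd(13,12) = 1+2+1+1+1 = 6.
Scaling by 3 multiplies the area by 3² = 9 (so the new area is 3051) and multiplies the boundary lattice-point count by 3, giving 18.
By Pick's theorem, the interior count of the dilated polygon is 3051 − 18/2 + 1 = 3043.

3043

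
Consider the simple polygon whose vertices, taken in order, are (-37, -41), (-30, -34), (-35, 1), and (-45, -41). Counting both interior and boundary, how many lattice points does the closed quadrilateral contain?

320

The shoelace formula gives twice the area as |((-37)·(-34) − (-30)·(-41)) + ((-30)·1 − (-35)·(-34)) + ((-35)·(-41) − (-45)·1) + ((-45)·(-41) − (-37)·(-41))| = 616, so the area is 308.
The number of boundary lattice points is Σ gcd(|Δx|,|Δy|) = gcd(7,7) + gcd(5,35) + gcd(10,42) + gcd(8,0) = 7+5+2+8 = 22.
Pick's theorem gives I = A − B/2 + 1 = 308 − 22/2 + 1 = 298, so the closed region contains I + B = 298 + 22 = 320 lattice points.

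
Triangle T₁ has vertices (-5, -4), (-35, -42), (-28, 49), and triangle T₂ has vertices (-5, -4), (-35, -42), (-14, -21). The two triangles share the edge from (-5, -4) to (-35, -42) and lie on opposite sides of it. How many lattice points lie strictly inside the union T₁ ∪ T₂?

1302

The union is the simple quadrilateral with vertices (-5, -4), (-28, 49), (-35, -42), (-14, -21) in order.
By the shoelace formula, twice the signed area is |((-5)·49 − (-28)·(-4)) + ((-28)·(-42) − (-35)·49) + ((-35)·(-21) − (-14)·(-42)) + ((-14)·(-4) − (-5)·(-21))| = 2632, so the area is 1316.
The number of boundary lattice points is Σ gcd(|Δx|,|Δy|) = gcd(23,53) + gcd(7,91) + gcd(21,21) + gcd(9,17) = 1+7+21+1 = 30.
By Pick's theorem I = A − B/2 + 1 = 1316 − 30/2 + 1 = 1302.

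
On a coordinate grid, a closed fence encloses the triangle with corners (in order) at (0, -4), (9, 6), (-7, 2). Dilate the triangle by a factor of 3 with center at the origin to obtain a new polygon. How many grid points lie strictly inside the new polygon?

By the shoelace formula, twice the signed area is |[0·6 − 9·(-4)] + [9·2 − (-7)·6] + [(-7)·(-4) − 0·2]| = 124, so the area is 62.
The number of boundary lattice points is Σ gcd(|Δx|,|Δy|) = gcd(9,10) + gcd(16,4) + gcd(7,6) = 1+4+1 = 6.
Scaling by 3 multiplies the area by 3² = 9 (so the new area is 558) and multiplies the boundary lattice-point count by 3, giving 18.
By Pick's theorem, the interior count of the dilated polygon is 558 − 18/2 + 1 = 550.

550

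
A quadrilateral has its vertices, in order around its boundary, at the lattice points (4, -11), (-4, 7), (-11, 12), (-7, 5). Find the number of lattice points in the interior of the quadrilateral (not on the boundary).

By the shoelace formula, twice the signed area is |[4·7 − (-4)·(-11)] + [(-4)·12 − (-11)·7] + [(-11)·5 − (-7)·12] + [(-7)·(-11) − 4·5]| = 99, so the area is 99/2.
Along each edge there are gcd(|Δx|,|Δy|)+1 lattice points, so counting each shared vertex once the boundary has gcd(8,18) + gcd(7,5) + gcd(4,7) + gcd(11,16) = 2+1+1+1 = 5.
Pick's theorem gives I = A − B/2 + 1 = 99/2 − 5/2 + 1 = 48.

48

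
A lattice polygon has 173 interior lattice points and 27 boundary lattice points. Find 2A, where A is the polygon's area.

371

Pick's theorem states A = I + B/2 − 1, so A = 173 + 27/2 − 1 = 371/2.
Hence 2A = 371.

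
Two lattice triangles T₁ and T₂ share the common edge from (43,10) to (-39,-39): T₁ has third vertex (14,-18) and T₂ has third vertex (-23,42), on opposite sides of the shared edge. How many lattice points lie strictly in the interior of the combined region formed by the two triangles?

The union is the simple quadrilateral with vertices (43,10), (14,-18), (-39,-39), (-23,42) in order.
By the shoelace formula, twice the signed area is |(43·(-18) − 14·10) + (14·(-39) − (-39)·(-18)) + ((-39)·42 − (-23)·(-39)) + ((-23)·10 − 43·42)| = 6733, so the area is 6733/2.
Summing gcd(|Δx|,|Δy|) over the edges gives the boundary count: gcd(29,28) + gcd(53,21) + gcd(16,81) + gcd(66,32) = 1+1+1+2 = 5.
By Pick's theorem I = A − B/2 + 1 = 6733/2 − 5/2 + 1 = 3365.

3365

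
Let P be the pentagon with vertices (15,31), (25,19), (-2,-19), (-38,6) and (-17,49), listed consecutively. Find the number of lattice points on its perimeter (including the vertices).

7

The number of boundary lattice points is Σ gcd(|Δx|,|Δy|) = gcd(10,12) + gcd(27,38) + gcd(36,25) + gcd(21,43) + gcd(32,18) = 2+1+1+1+2 = 7.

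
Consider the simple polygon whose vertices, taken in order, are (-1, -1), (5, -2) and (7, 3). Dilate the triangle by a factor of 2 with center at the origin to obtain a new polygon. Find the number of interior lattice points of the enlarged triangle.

59

Using the shoelace formula, 2A = |[(-1)·(-2) − 5·(-1)] + [5·3 − 7·(-2)] + [7·(-1) − (-1)·3]| = 32, so the area is 16.
Summing gcd(|Δx|,|Δy|) over the edges gives the boundary count: gcd(6,1) + gcd(2,5) + gcd(8,4) = 1+1+4 = 6.
Scaling by 2 multiplies the area by 2² = 4 (so the new area is 64) and multiplies the boundary lattice-point count by 2, giving 12.
By Pick's theorem, the interior count of the dilated polygon is 64 − 12/2 + 1 = 59.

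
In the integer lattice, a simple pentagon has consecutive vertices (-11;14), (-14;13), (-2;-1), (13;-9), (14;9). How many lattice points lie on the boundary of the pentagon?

Along each edge there are gcd(|Δx|,|Δy|)+1 lattice points, so counting each shared vertex once the boundary has gcd(3,1) + gcd(12,14) + gcd(15,8) + gcd(1,18) + gcd(25,5) = 1+2+1+1+5 = 10.

10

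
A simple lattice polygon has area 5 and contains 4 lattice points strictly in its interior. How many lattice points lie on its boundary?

4

Pick's theorem gives A = I + B/2 − 1, so B = 2(A − I + 1) = 2(5 − 4 + 1) = 4.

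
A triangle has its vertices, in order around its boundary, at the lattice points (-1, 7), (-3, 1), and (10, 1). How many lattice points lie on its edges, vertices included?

Along each edge there are gcd(|Δx|,|Δy|)+1 lattice points, so counting each shared vertex once the boundary has gcd(2,6) + gcd(13,0) + gcd(11,6) = 2+13+1 = 16.

16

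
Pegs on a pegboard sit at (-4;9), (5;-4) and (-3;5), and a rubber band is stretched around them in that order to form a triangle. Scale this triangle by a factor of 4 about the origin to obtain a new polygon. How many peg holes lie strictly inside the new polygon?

179

Using the shoelace formula, 2A = |((-4)·(-4) − 5·9) + (5·5 − (-3)·(-4)) + ((-3)·9 − (-4)·5)| = 23, so the area is 11.5.
Along each edge there are gcd(|Δx|,|Δy|)+1 lattice points, so counting each shared vertex once the boundary has gcd(9,13) + gcd(8,9) + gcd(1,4) = 1+1+1 = 3.
Scaling by 4 multiplies the area by 4² = 16 (so the new area is 184) and multiplies the boundary lattice-point count by 4, giving 12.
By Pick's theorem, the interior count of the dilated polygon is 184 − 12/2 + 1 = 179.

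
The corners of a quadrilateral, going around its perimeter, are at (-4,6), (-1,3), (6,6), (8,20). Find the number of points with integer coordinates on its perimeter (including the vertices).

Along each edge there are gcd(|Δx|,|Δy|)+1 lattice points, so counting each shared vertex once the boundary has gcd(3,3) + gcd(7,3) + gcd(2,14) + gcd(12,14) = 3+1+2+2 = 8.

8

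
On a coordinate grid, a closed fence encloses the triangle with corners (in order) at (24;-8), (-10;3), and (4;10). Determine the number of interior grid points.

192

The shoelace formula gives twice the area as |[24·3 − (-10)·(-8)] + [(-10)·10 − 4·3] + [4·(-8) − 24·10]| = 392, so the area is 196.
Along each edge there are gcd(|Δx|,|Δy|)+1 lattice points, so counting each shared vertex once the boundary has gcd(34,11) + gcd(14,7) + gcd(20,18) = 1+7+2 = 10.
By Pick's theorem A = I + B/2 − 1, so I = 196 − 10/2 + 1 = 192.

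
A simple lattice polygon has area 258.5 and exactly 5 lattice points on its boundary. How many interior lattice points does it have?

257

Pick's theorem A = I + B/2 − 1 rearranges to I = A − B/2 + 1 = 258.5 − 5/2 + 1 = 257.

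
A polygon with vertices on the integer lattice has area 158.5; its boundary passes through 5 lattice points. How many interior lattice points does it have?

157

Pick's theorem A = I + B/2 − 1 rearranges to I = A − B/2 + 1 = 158.5 − 5/2 + 1 = 157.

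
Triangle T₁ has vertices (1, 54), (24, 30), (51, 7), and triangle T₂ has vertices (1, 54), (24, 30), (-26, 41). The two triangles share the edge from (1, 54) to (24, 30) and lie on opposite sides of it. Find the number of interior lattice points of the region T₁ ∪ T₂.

The union is the simple quadrilateral with vertices (1, 54), (51, 7), (24, 30), (-26, 41) in order.
Using the shoelace formula, 2A = |[1·7 − 51·54] + [51·30 − 24·7] + [24·41 − (-26)·30] + [(-26)·54 − 1·41]| = 1066, so the area is 533.
The number of boundary lattice points is Σ gcd(|Δx|,|Δy|) = gcd(50,47) + gcd(27,23) + gcd(50,11) + gcd(27,13) = 1+1+1+1 = 4.
By Pick's theorem I = A − B/2 + 1 = 533 − 4/2 + 1 = 532.

532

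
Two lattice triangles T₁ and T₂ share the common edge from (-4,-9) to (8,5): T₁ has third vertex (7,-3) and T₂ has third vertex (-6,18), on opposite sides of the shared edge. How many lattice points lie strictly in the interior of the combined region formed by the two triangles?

216

The union is the simple quadrilateral with vertices (-4,-9), (7,-3), (8,5), (-6,18) in order.
By the shoelace formula, twice the signed area is |((-4)·(-3) − 7·(-9)) + (7·5 − 8·(-3)) + (8·18 − (-6)·5) + ((-6)·(-9) − (-4)·18)| = 434, so the area is 217.
Along each edge there are gcd(|Δx|,|Δy|)+1 lattice points, so counting each shared vertex once the boundary has gcd(11,6) + gcd(1,8) + gcd(14,13) + gcd(2,27) = 1+1+1+1 = 4.
By Pick's theorem I = A − B/2 + 1 = 217 − 4/2 + 1 = 216.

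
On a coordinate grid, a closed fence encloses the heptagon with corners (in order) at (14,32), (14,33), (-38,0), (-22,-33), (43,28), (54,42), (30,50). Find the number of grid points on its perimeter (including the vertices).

15

Along each edge there are gcd(|Δx|,|Δy|)+1 lattice points, so counting each shared vertex once the boundary has gcd(0,1) + gcd(52,33) + gcd(16,33) + gcd(65,61) + gcd(11,14) + gcd(24,8) + gcd(16,18) = 1+1+1+1+1+8+2 = 15.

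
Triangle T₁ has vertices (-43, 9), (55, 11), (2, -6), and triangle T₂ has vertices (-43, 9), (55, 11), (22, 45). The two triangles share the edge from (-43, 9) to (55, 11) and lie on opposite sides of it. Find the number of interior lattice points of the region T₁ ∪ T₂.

The union is the simple quadrilateral with vertices (-43, 9), (2, -6), (55, 11), (22, 45) in order.
Using the shoelace formula, 2A = |[(-43)·(-6) − 2·9] + [2·11 − 55·(-6)] + [55·45 − 22·11] + [22·9 − (-43)·45]| = 4958, so the area is 2479.
Summing gcd(|Δx|,|Δy|) over the edges gives the boundary count: gcd(45,15) + gcd(53,17) + gcd(33,34) + gcd(65,36) = 15+1+1+1 = 18.
By Pick's theorem I = A − B/2 + 1 = 2479 − 18/2 + 1 = 2471.

2471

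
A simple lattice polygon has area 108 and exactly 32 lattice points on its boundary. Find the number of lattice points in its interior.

From Pick's theorem, I = A − B/2 + 1 = 108 − 32/2 + 1 = 93.

93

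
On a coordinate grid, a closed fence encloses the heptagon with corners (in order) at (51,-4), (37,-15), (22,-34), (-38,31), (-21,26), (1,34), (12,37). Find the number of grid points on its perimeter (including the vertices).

12

Along each edge there are gcd(|Δx|,|Δy|)+1 lattice points, so counting each shared vertex once the boundary has gcd(14,11) + gcd(15,19) + gcd(60,65) + gcd(17,5) + gcd(22,8) + gcd(11,3) + gcd(39,41) = 1+1+5+1+2+1+1 = 12.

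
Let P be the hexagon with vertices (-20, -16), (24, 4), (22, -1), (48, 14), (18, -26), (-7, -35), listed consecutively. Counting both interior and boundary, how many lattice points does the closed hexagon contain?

1186

Using the shoelace formula, 2A = |((-20)·4 − 24·(-16)) + (24·(-1) − 22·4) + (22·14 − 48·(-1)) + (48·(-26) − 18·14) + (18·(-35) − (-7)·(-26)) + ((-7)·(-16) − (-20)·(-35))| = 2352, so the area is 1176.
The number of boundary lattice points is Σ gcd(|Δx|,|Δy|) = gcd(44,20) + gcd(2,5) + gcd(26,15) + gcd(30,40) + gcd(25,9) + gcd(13,19) = 4+1+1+10+1+1 = 18.
Pick's theorem gives I = A − B/2 + 1 = 1176 − 18/2 + 1 = 1168, so the closed region contains I + B = 1168 + 18 = 1186 lattice points.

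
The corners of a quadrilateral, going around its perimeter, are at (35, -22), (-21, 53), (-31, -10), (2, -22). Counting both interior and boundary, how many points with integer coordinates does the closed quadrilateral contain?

Using the shoelace formula, 2A = |(35·53 − (-21)·(-22)) + ((-21)·(-10) − (-31)·53) + ((-31)·(-22) − 2·(-10)) + (2·(-22) − 35·(-22))| = 4674, so the area is 2337.
Along each edge there are gcd(|Δx|,|Δy|)+1 lattice points, so counting each shared vertex once the boundary has gcd(56,75) + gcd(10,63) + gcd(33,12) + gcd(33,0) = 1+1+3+33 = 38.
Pick's theorem gives I = A − B/2 + 1 = 2337 − 38/2 + 1 = 2319, so the closed region contains I + B = 2319 + 38 = 2357 lattice points.

2357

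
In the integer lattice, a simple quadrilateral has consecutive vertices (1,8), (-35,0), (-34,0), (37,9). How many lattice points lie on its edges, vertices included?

The number of boundary lattice points is Σ gcd(|Δx|,|Δy|) = gcd(36,8) + gcd(1,0) + gcd(71,9) + gcd(36,1) = 4+1+1+1 = 7.

7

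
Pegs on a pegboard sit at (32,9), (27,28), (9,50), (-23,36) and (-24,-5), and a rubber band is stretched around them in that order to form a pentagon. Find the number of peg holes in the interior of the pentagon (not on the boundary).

Using the shoelace formula, 2A = |(32·28 − 27·9) + (27·50 − 9·28) + (9·36 − (-23)·50) + ((-23)·(-5) − (-24)·36) + ((-24)·9 − 32·(-5))| = 4148, so the area is 2074.
Along each edge there are gcd(|Δx|,|Δy|)+1 lattice points, so counting each shared vertex once the boundary has gcd(5,19) + gcd(18,22) + gcd(32,14) + gcd(1,41) + gcd(56,14) = 1+2+2+1+14 = 20.
Pick's theorem gives I = A − B/2 + 1 = 2074 − 20/2 + 1 = 2065.

2065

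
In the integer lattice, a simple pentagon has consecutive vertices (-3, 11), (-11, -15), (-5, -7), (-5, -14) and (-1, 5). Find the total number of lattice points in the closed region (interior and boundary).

92

The shoelace formula gives twice the area as |((-3)·(-15) − (-11)·11) + ((-11)·(-7) − (-5)·(-15)) + ((-5)·(-14) − (-5)·(-7)) + ((-5)·5 − (-1)·(-14)) + ((-1)·11 − (-3)·5)| = 168, so the area is 84.
Summing gcd(|Δx|,|Δy|) over the edges gives the boundary count: gcd(8,26) + gcd(6,8) + gcd(0,7) + gcd(4,19) + gcd(2,6) = 2+2+7+1+2 = 14.
Pick's theorem gives I = A − B/2 + 1 = 84 − 14/2 + 1 = 78, so the closed region contains I + B = 78 + 14 = 92 lattice points.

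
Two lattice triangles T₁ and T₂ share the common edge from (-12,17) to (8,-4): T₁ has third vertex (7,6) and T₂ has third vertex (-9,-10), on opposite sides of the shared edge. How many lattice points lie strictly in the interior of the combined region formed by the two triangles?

326

The union is the simple quadrilateral with vertices (-12,17), (7,6), (8,-4), (-9,-10) in order.
Using the shoelace formula, 2A = |((-12)·6 − 7·17) + (7·(-4) − 8·6) + (8·(-10) − (-9)·(-4)) + ((-9)·17 − (-12)·(-10))| = 656, so the area is 328.
The number of boundary lattice points is Σ gcd(|Δx|,|Δy|) = gcd(19,11) + gcd(1,10) + gcd(17,6) + gcd(3,27) = 1+1+1+3 = 6.
By Pick's theorem I = A − B/2 + 1 = 328 − 6/2 + 1 = 326.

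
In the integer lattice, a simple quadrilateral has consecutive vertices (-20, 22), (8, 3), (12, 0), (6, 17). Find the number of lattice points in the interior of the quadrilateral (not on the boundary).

By the shoelace formula, twice the signed area is |((-20)·3 − 8·22) + (8·0 − 12·3) + (12·17 − 6·0) + (6·22 − (-20)·17)| = 404, so the area is 202.
Summing gcd(|Δx|,|Δy|) over the edges gives the boundary count: gcd(28,19) + gcd(4,3) + gcd(6,17) + gcd(26,5) = 1+1+1+1 = 4.
By Pick's theorem A = I + B/2 − 1, so I = 202 − 4/2 + 1 = 201.

201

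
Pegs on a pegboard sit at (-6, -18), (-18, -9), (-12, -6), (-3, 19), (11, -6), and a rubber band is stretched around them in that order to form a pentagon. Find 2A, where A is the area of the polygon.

Using the shoelace formula, 2A = |((-6)·(-9) − (-18)·(-18)) + ((-18)·(-6) − (-12)·(-9)) + ((-12)·19 − (-3)·(-6)) + ((-3)·(-6) − 11·19) + (11·(-18) − (-6)·(-6))| = 941, so the area is 941/2.

941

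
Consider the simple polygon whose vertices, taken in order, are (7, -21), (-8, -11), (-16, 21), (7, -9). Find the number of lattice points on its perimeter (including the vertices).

The number of boundary lattice points is Σ gcd(|Δx|,|Δy|) = gcd(15,10) + gcd(8,32) + gcd(23,30) + gcd(0,12) = 5+8+1+12 = 26.

26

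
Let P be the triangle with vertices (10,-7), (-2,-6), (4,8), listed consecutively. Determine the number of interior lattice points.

85

By the shoelace formula, twice the signed area is |[10·(-6) − (-2)·(-7)] + [(-2)·8 − 4·(-6)] + [4·(-7) − 10·8]| = 174, so the area is 87.
Along each edge there are gcd(|Δx|,|Δy|)+1 lattice points, so counting each shared vertex once the boundary has gcd(12,1) + gcd(6,14) + gcd(6,15) = 1+2+3 = 6.
By Pick's theorem A = I + B/2 − 1, so I = 87 − 6/2 + 1 = 85.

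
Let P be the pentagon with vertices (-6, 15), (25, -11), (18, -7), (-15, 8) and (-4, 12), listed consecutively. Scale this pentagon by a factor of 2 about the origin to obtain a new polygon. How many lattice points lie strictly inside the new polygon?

760

Using the shoelace formula, 2A = |((-6)·(-11) − 25·15) + (25·(-7) − 18·(-11)) + (18·8 − (-15)·(-7)) + ((-15)·12 − (-4)·8) + ((-4)·15 − (-6)·12)| = 383, so the area is 191.5.
The number of boundary lattice points is Σ gcd(|Δx|,|Δy|) = gcd(31,26) + gcd(7,4) + gcd(33,15) + gcd(11,4) + gcd(2,3) = 1+1+3+1+1 = 7.
Scaling by 2 multiplies the area by 2² = 4 (so the new area is 766) and multiplies the boundary lattice-point count by 2, giving 14.
By Pick's theorem, the interior count of the dilated polygon is 766 − 14/2 + 1 = 760.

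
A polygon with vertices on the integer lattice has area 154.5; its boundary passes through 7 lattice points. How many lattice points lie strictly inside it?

Pick's theorem A = I + B/2 − 1 rearranges to I = A − B/2 + 1 = 154.5 − 7/2 + 1 = 152.

152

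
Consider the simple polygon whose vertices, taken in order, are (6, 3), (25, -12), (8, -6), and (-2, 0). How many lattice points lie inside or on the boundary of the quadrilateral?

The shoelace formula gives twice the area as |[6·(-12) − 25·3] + [25·(-6) − 8·(-12)] + [8·0 − (-2)·(-6)] + [(-2)·3 − 6·0]| = 219, so the area is 219/2.
Summing gcd(|Δx|,|Δy|) over the edges gives the boundary count: gcd(19,15) + gcd(17,6) + gcd(10,6) + gcd(8,3) = 1+1+2+1 = 5.
Pick's theorem gives I = A − B/2 + 1 = 219/2 − 5/2 + 1 = 108, so the closed region contains I + B = 108 + 5 = 113 lattice points.

113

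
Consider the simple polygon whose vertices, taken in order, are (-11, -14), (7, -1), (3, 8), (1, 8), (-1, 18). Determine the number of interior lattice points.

208

Using the shoelace formula, 2A = |[(-11)·(-1) − 7·(-14)] + [7·8 − 3·(-1)] + [3·8 − 1·8] + [1·18 − (-1)·8] + [(-1)·(-14) − (-11)·18]| = 422, so the area is 211.
Along each edge there are gcd(|Δx|,|Δy|)+1 lattice points, so counting each shared vertex once the boundary has gcd(18,13) + gcd(4,9) + gcd(2,0) + gcd(2,10) + gcd(10,32) = 1+1+2+2+2 = 8.
Pick's theorem gives I = A − B/2 + 1 = 211 − 8/2 + 1 = 208.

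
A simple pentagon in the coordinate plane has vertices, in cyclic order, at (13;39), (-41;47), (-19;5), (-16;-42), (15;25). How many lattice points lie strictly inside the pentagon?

Using the shoelace formula, 2A = |[13·47 − (-41)·39] + [(-41)·5 − (-19)·47] + [(-19)·(-42) − (-16)·5] + [(-16)·25 − 15·(-42)] + [15·39 − 13·25]| = 4266, so the area is 2133.
The number of boundary lattice points is Σ gcd(|Δx|,|Δy|) = gcd(54,8) + gcd(22,42) + gcd(3,47) + gcd(31,67) + gcd(2,14) = 2+2+1+1+2 = 8.
By Pick's theorem A = I + B/2 − 1, so I = 2133 − 8/2 + 1 = 2130.

2130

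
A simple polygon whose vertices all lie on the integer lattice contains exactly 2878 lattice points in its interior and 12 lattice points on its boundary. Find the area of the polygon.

By Pick's theorem, A = I + B/2 − 1 = 2878 + 12/2 − 1 = 2883.

2883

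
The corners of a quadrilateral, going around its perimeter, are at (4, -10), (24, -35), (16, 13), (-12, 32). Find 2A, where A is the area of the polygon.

By the shoelace formula, twice the signed area is |[4·(-35) − 24·(-10)] + [24·13 − 16·(-35)] + [16·32 − (-12)·13] + [(-12)·(-10) − 4·32]| = 1632, so the area is 816.

1632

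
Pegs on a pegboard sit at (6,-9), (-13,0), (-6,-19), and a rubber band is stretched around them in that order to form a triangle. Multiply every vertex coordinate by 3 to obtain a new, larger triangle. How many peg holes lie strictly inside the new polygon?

By the shoelace formula, twice the signed area is |(6·0 − (-13)·(-9)) + ((-13)·(-19) − (-6)·0) + ((-6)·(-9) − 6·(-19))| = 298, so the area is 149.
Summing gcd(|Δx|,|Δy|) over the edges gives the boundary count: gcd(19,9) + gcd(7,19) + gcd(12,10) = 1+1+2 = 4.
Scaling by 3 multiplies the area by 3² = 9 (so the new area is 1341) and multiplies the boundary lattice-point count by 3, giving 12.
By Pick's theorem, the interior count of the dilated polygon is 1341 − 12/2 + 1 = 1336.

1336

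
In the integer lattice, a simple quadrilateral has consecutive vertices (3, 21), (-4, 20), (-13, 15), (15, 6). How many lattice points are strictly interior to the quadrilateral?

By the shoelace formula, twice the signed area is |(3·20 − (-4)·21) + ((-4)·15 − (-13)·20) + ((-13)·6 − 15·15) + (15·21 − 3·6)| = 338, so the area is 169.
Summing gcd(|Δx|,|Δy|) over the edges gives the boundary count: gcd(7,1) + gcd(9,5) + gcd(28,9) + gcd(12,15) = 1+1+1+3 = 6.
By Pick's theorem A = I + B/2 − 1, so I = 169 − 6/2 + 1 = 167.

167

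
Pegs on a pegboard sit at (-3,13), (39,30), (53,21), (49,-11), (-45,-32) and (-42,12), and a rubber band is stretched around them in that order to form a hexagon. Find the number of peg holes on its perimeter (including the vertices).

Summing gcd(|Δx|,|Δy|) over the edges gives the boundary count: gcd(42,17) + gcd(14,9) + gcd(4,32) + gcd(94,21) + gcd(3,44) + gcd(39,1) = 1+1+4+1+1+1 = 9.

9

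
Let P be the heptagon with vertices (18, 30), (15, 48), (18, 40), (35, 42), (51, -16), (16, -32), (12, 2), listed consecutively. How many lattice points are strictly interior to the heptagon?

The shoelace formula gives twice the area as |[18·48 − 15·30] + [15·40 − 18·48] + [18·42 − 35·40] + [35·(-16) − 51·42] + [51·(-32) − 16·(-16)] + [16·2 − 12·(-32)] + [12·30 − 18·2]| = 3832, so the area is 1916.
Summing gcd(|Δx|,|Δy|) over the edges gives the boundary count: gcd(3,18) + gcd(3,8) + gcd(17,2) + gcd(16,58) + gcd(35,16) + gcd(4,34) + gcd(6,28) = 3+1+1+2+1+2+2 = 12.
By Pick's theorem A = I + B/2 − 1, so I = 1916 − 12/2 + 1 = 1911.

1911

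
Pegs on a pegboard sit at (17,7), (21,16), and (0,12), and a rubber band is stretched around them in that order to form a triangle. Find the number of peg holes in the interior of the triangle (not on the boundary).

86

The shoelace formula gives twice the area as |[17·16 − 21·7] + [21·12 − 0·16] + [0·7 − 17·12]| = 173, so the area is 173/2.
Summing gcd(|Δx|,|Δy|) over the edges gives the boundary count: gcd(4,9) + gcd(21,4) + gcd(17,5) = 1+1+1 = 3.
Pick's theorem gives I = A − B/2 + 1 = 173/2 − 3/2 + 1 = 86.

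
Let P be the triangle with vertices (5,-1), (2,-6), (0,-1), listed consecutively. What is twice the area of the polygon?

25

By the shoelace formula, twice the signed area is |[5·(-6) − 2·(-1)] + [2·(-1) − 0·(-6)] + [0·(-1) − 5·(-1)]| = 25, so the area is 12.5.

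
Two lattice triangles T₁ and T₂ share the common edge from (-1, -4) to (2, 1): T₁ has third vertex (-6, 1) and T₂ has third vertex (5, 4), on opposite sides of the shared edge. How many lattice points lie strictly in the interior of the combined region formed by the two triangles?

The union is the simple quadrilateral with vertices (-1, -4), (-6, 1), (2, 1), (5, 4) in order.
By the shoelace formula, twice the signed area is |((-1)·1 − (-6)·(-4)) + ((-6)·1 − 2·1) + (2·4 − 5·1) + (5·(-4) − (-1)·4)| = 46, so the area is 23.
The number of boundary lattice points is Σ gcd(|Δx|,|Δy|) = gcd(5,5) + gcd(8,0) + gcd(3,3) + gcd(6,8) = 5+8+3+2 = 18.
By Pick's theorem I = A − B/2 + 1 = 23 − 18/2 + 1 = 15.

15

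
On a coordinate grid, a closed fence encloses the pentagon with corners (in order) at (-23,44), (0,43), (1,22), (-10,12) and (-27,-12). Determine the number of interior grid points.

Using the shoelace formula, 2A = |[(-23)·43 − 0·44] + [0·22 − 1·43] + [1·12 − (-10)·22] + [(-10)·(-12) − (-27)·12] + [(-27)·44 − (-23)·(-12)]| = 1820, so the area is 910.
Summing gcd(|Δx|,|Δy|) over the edges gives the boundary count: gcd(23,1) + gcd(1,21) + gcd(11,10) + gcd(17,24) + gcd(4,56) = 1+1+1+1+4 = 8.
By Pick's theorem A = I + B/2 − 1, so I = 910 − 8/2 + 1 = 907.

907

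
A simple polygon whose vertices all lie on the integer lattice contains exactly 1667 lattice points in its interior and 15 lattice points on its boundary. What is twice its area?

Pick's theorem states A = I + B/2 − 1, so A = 1667 + 15/2 − 1 = 3347/2.
Hence 2A = 3347.

3347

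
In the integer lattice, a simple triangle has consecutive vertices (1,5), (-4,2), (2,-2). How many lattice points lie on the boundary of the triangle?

4

Summing gcd(|Δx|,|Δy|) over the edges gives the boundary count: gcd(5,3) + gcd(6,4) + gcd(1,7) = 1+2+1 = 4.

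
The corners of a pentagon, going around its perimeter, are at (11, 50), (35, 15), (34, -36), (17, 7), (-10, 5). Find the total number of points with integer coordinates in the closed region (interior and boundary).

Using the shoelace formula, 2A = |[11·15 − 35·50] + [35·(-36) − 34·15] + [34·7 − 17·(-36)] + [17·5 − (-10)·7] + [(-10)·50 − 11·5]| = 2905, so the area is 2905/2.
Summing gcd(|Δx|,|Δy|) over the edges gives the boundary count: gcd(24,35) + gcd(1,51) + gcd(17,43) + gcd(27,2) + gcd(21,45) = 1+1+1+1+3 = 7.
Pick's theorem gives I = A − B/2 + 1 = 2905/2 − 7/2 + 1 = 1450, so the closed region contains I + B = 1450 + 7 = 1457 lattice points.

1457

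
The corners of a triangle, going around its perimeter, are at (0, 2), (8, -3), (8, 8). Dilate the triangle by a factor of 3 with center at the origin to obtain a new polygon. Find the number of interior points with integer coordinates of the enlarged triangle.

376

By the shoelace formula, twice the signed area is |[0·(-3) − 8·2] + [8·8 − 8·(-3)] + [8·2 − 0·8]| = 88, so the area is 44.
Summing gcd(|Δx|,|Δy|) over the edges gives the boundary count: gcd(8,5) + gcd(0,11) + gcd(8,6) = 1+11+2 = 14.
Scaling by 3 multiplies the area by 3² = 9 (so the new area is 396) and multiplies the boundary lattice-point count by 3, giving 42.
By Pick's theorem, the interior count of the dilated polygon is 396 − 42/2 + 1 = 376.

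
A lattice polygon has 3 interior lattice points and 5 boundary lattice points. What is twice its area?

Pick's theorem states A = I + B/2 − 1, so A = 3 + 5/2 − 1 = 9/2.
Hence 2A = 9.

9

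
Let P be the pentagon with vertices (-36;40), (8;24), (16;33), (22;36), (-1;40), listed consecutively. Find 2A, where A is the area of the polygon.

862

By the shoelace formula, twice the signed area is |[(-36)·24 − 8·40] + [8·33 − 16·24] + [16·36 − 22·33] + [22·40 − (-1)·36] + [(-1)·40 − (-36)·40]| = 862, so the area is 431.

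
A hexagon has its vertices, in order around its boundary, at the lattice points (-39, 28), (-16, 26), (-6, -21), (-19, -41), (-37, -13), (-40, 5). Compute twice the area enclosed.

3127

The shoelace formula gives twice the area as |((-39)·26 − (-16)·28) + ((-16)·(-21) − (-6)·26) + ((-6)·(-41) − (-19)·(-21)) + ((-19)·(-13) − (-37)·(-41)) + ((-37)·5 − (-40)·(-13)) + ((-40)·28 − (-39)·5)| = 3127, so the area is 1563.5.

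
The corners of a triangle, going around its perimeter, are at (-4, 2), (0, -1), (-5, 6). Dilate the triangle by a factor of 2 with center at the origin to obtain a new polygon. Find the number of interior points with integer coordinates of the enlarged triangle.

24

Using the shoelace formula, 2A = |[(-4)·(-1) − 0·2] + [0·6 − (-5)·(-1)] + [(-5)·2 − (-4)·6]| = 13, so the area is 6.5.
Along each edge there are gcd(|Δx|,|Δy|)+1 lattice points, so counting each shared vertex once the boundary has gcd(4,3) + gcd(5,7) + gcd(1,4) = 1+1+1 = 3.
Scaling by 2 multiplies the area by 2² = 4 (so the new area is 26) and multiplies the boundary lattice-point count by 2, giving 6.
By Pick's theorem, the interior count of the dilated polygon is 26 − 6/2 + 1 = 24.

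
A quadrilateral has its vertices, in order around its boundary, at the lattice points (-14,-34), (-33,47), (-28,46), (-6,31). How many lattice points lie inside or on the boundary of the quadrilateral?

971

By the shoelace formula, twice the signed area is |((-14)·47 − (-33)·(-34)) + ((-33)·46 − (-28)·47) + ((-28)·31 − (-6)·46) + ((-6)·(-34) − (-14)·31)| = 1936, so the area is 968.
Along each edge there are gcd(|Δx|,|Δy|)+1 lattice points, so counting each shared vertex once the boundary has gcd(19,81) + gcd(5,1) + gcd(22,15) + gcd(8,65) = 1+1+1+1 = 4.
Pick's theorem gives I = A − B/2 + 1 = 968 − 4/2 + 1 = 967, so the closed region contains I + B = 967 + 4 = 971 lattice points.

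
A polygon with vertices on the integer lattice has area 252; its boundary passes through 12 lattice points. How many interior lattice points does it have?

247

Pick's theorem A = I + B/2 − 1 rearranges to I = A − B/2 + 1 = 252 − 12/2 + 1 = 247.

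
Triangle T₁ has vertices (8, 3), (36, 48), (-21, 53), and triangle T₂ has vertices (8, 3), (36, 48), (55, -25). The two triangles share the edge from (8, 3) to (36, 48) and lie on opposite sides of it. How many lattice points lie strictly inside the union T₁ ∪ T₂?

2801

The union is the simple quadrilateral with vertices (8, 3), (-21, 53), (36, 48), (55, -25) in order.
The shoelace formula gives twice the area as |[8·53 − (-21)·3] + [(-21)·48 − 36·53] + [36·(-25) − 55·48] + [55·3 − 8·(-25)]| = 5604, so the area is 2802.
The number of boundary lattice points is Σ gcd(|Δx|,|Δy|) = gcd(29,50) + gcd(57,5) + gcd(19,73) + gcd(47,28) = 1+1+1+1 = 4.
By Pick's theorem I = A − B/2 + 1 = 2802 − 4/2 + 1 = 2801.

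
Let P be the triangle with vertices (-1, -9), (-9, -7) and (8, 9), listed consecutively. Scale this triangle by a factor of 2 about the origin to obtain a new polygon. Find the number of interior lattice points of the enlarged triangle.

313

By the shoelace formula, twice the signed area is |[(-1)·(-7) − (-9)·(-9)] + [(-9)·9 − 8·(-7)] + [8·(-9) − (-1)·9]| = 162, so the area is 81.
Summing gcd(|Δx|,|Δy|) over the edges gives the boundary count: gcd(8,2) + gcd(17,16) + gcd(9,18) = 2+1+9 = 12.
Scaling by 2 multiplies the area by 2² = 4 (so the new area is 324) and multiplies the boundary lattice-point count by 2, giving 24.
By Pick's theorem, the interior count of the dilated polygon is 324 − 24/2 + 1 = 313.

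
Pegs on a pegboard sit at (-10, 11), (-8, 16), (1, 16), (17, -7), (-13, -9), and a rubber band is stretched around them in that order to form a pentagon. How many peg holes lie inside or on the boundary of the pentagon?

Using the shoelace formula, 2A = |((-10)·16 − (-8)·11) + ((-8)·16 − 1·16) + (1·(-7) − 17·16) + (17·(-9) − (-13)·(-7)) + ((-13)·11 − (-10)·(-9))| = 972, so the area is 486.
Along each edge there are gcd(|Δx|,|Δy|)+1 lattice points, so counting each shared vertex once the boundary has gcd(2,5) + gcd(9,0) + gcd(16,23) + gcd(30,2) + gcd(3,20) = 1+9+1+2+1 = 14.
Pick's theorem gives I = A − B/2 + 1 = 486 − 14/2 + 1 = 480, so the closed region contains I + B = 480 + 14 = 494 lattice points.

494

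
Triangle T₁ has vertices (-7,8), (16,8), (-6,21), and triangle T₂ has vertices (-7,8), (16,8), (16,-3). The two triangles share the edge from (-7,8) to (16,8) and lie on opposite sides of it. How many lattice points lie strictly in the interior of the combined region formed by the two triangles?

The union is the simple quadrilateral with vertices (-7,8), (-6,21), (16,8), (16,-3) in order.
Using the shoelace formula, 2A = |[(-7)·21 − (-6)·8] + [(-6)·8 − 16·21] + [16·(-3) − 16·8] + [16·8 − (-7)·(-3)]| = 552, so the area is 276.
Along each edge there are gcd(|Δx|,|Δy|)+1 lattice points, so counting each shared vertex once the boundary has gcd(1,13) + gcd(22,13) + gcd(0,11) + gcd(23,11) = 1+1+11+1 = 14.
By Pick's theorem I = A − B/2 + 1 = 276 − 14/2 + 1 = 270.

270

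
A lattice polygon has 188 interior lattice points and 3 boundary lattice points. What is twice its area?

By Pick's theorem, A = I + B/2 − 1 = 188 + 3/2 − 1 = 377/2.
Hence 2A = 377.

377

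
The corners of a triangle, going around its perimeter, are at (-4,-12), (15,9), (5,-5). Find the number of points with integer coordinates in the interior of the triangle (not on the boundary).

27

The shoelace formula gives twice the area as |[(-4)·9 − 15·(-12)] + [15·(-5) − 5·9] + [5·(-12) − (-4)·(-5)]| = 56, so the area is 28.
Along each edge there are gcd(|Δx|,|Δy|)+1 lattice points, so counting each shared vertex once the boundary has gcd(19,21) + gcd(10,14) + gcd(9,7) = 1+2+1 = 4.
By Pick's theorem A = I + B/2 − 1, so I = 28 − 4/2 + 1 = 27.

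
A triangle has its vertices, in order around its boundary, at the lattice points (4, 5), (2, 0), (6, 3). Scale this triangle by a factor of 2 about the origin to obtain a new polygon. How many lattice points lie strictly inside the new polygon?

The shoelace formula gives twice the area as |[4·0 − 2·5] + [2·3 − 6·0] + [6·5 − 4·3]| = 14, so the area is 7.
The number of boundary lattice points is Σ gcd(|Δx|,|Δy|) = gcd(2,5) + gcd(4,3) + gcd(2,2) = 1+1+2 = 4.
Scaling by 2 multiplies the area by 2² = 4 (so the new area is 28) and multiplies the boundary lattice-point count by 2, giving 8.
By Pick's theorem, the interior count of the dilated polygon is 28 − 8/2 + 1 = 25.

25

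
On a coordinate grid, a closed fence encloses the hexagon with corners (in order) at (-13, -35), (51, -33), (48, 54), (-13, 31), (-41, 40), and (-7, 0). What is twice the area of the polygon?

By the shoelace formula, twice the signed area is |[(-13)·(-33) − 51·(-35)] + [51·54 − 48·(-33)] + [48·31 − (-13)·54] + [(-13)·40 − (-41)·31] + [(-41)·0 − (-7)·40] + [(-7)·(-35) − (-13)·0]| = 10018, so the area is 5009.

10018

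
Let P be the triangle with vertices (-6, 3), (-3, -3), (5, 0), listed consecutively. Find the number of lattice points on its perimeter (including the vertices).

Along each edge there are gcd(|Δx|,|Δy|)+1 lattice points, so counting each shared vertex once the boundary has gcd(3,6) + gcd(8,3) + gcd(11,3) = 3+1+1 = 5.

5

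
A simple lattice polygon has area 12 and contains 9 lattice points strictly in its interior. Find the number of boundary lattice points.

Pick's theorem gives A = I + B/2 − 1, so B = 2(A − I + 1) = 2(12 − 9 + 1) = 8.

8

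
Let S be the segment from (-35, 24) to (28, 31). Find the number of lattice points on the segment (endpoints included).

8

The number of lattice points on a segment between lattice points is gcd(|Δx|,|Δy|) + 1 = gcd(63,7) + 1 = 7 + 1 = 8.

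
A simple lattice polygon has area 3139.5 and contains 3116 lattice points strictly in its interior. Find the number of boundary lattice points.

49

Pick's theorem gives A = I + B/2 − 1, so B = 2(A − I + 1) = 2(3139.5 − 3116 + 1) = 49.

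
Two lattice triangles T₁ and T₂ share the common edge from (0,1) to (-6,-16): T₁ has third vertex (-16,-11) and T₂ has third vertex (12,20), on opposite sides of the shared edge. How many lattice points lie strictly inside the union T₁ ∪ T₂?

132

The union is the simple quadrilateral with vertices (0,1), (-16,-11), (-6,-16), (12,20) in order.
The shoelace formula gives twice the area as |[0·(-11) − (-16)·1] + [(-16)·(-16) − (-6)·(-11)] + [(-6)·20 − 12·(-16)] + [12·1 − 0·20]| = 290, so the area is 145.
Summing gcd(|Δx|,|Δy|) over the edges gives the boundary count: gcd(16,12) + gcd(10,5) + gcd(18,36) + gcd(12,19) = 4+5+18+1 = 28.
By Pick's theorem I = A − B/2 + 1 = 145 − 28/2 + 1 = 132.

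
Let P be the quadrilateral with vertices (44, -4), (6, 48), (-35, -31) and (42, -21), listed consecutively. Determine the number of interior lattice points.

Using the shoelace formula, 2A = |[44·48 − 6·(-4)] + [6·(-31) − (-35)·48] + [(-35)·(-21) − 42·(-31)] + [42·(-4) − 44·(-21)]| = 6423, so the area is 6423/2.
The number of boundary lattice points is Σ gcd(|Δx|,|Δy|) = gcd(38,52) + gcd(41,79) + gcd(77,10) + gcd(2,17) = 2+1+1+1 = 5.
Pick's theorem gives I = A − B/2 + 1 = 6423/2 − 5/2 + 1 = 3210.

3210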